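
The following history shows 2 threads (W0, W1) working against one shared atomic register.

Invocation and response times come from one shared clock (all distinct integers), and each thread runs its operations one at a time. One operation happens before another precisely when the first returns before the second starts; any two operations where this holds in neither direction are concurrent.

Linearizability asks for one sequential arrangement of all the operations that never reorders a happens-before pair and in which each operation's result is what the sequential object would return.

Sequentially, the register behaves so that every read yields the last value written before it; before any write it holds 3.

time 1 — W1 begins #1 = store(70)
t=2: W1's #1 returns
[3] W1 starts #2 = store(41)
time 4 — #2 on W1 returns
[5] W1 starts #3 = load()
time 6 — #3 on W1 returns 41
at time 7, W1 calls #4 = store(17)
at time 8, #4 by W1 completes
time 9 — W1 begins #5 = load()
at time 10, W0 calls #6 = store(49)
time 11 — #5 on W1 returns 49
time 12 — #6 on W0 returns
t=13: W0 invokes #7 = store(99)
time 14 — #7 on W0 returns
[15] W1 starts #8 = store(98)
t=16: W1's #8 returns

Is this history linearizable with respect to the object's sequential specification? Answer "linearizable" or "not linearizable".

linearizable

one valid linearization: #1, #2, #3, #4, #6, #5, #7, #8
step 1: #1 store(70) — value 70
step 2: #2 store(41) — value 41
step 3: #3 load() → 41 — value 41
step 4: #4 store(17) — value 17
step 5: #6 store(49) — value 49
step 6: #5 load() → 49 — value 49
step 7: #7 store(99) — value 99
step 8: #8 store(98) — value 98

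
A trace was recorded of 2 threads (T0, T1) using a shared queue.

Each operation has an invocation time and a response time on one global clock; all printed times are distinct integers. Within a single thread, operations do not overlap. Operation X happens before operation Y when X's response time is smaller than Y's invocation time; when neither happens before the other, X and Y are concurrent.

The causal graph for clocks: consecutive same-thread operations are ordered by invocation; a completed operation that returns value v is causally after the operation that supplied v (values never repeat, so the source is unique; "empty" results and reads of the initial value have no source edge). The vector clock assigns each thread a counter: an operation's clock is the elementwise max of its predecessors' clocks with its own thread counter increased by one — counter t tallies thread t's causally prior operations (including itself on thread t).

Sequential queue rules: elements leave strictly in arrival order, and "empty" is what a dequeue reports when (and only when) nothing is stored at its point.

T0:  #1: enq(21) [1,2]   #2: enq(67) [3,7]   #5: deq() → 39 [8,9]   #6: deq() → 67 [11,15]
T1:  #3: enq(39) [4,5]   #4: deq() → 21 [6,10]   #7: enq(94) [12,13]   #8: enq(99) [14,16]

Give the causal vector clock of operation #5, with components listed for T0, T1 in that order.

root op #3, invoked 4: fresh clock plus T1's own tick → (0, 1)
root op #1, invoked 1: fresh clock plus T0's own tick → (1, 0)
#2 (invocation 3): componentwise max over VC(#1)=(1, 0), +1 at T0, giving (2, 0)
#4 (invocation 6): componentwise max over VC(#1)=(1, 0), VC(#3)=(0, 1), +1 at T1, giving (1, 2)
#7 (invocation 12): componentwise max over VC(#4)=(1, 2), +1 at T1, giving (1, 3)
#5 (invocation 8): componentwise max over VC(#2)=(2, 0), VC(#3)=(0, 1), +1 at T0, giving (3, 1)
#8 (invocation 14): componentwise max over VC(#7)=(1, 3), +1 at T1, giving (1, 4)
#6 (invocation 11): componentwise max over VC(#2)=(2, 0), VC(#5)=(3, 1), +1 at T0, giving (4, 1)
target: VC(#5) = (3, 1)

(3, 1)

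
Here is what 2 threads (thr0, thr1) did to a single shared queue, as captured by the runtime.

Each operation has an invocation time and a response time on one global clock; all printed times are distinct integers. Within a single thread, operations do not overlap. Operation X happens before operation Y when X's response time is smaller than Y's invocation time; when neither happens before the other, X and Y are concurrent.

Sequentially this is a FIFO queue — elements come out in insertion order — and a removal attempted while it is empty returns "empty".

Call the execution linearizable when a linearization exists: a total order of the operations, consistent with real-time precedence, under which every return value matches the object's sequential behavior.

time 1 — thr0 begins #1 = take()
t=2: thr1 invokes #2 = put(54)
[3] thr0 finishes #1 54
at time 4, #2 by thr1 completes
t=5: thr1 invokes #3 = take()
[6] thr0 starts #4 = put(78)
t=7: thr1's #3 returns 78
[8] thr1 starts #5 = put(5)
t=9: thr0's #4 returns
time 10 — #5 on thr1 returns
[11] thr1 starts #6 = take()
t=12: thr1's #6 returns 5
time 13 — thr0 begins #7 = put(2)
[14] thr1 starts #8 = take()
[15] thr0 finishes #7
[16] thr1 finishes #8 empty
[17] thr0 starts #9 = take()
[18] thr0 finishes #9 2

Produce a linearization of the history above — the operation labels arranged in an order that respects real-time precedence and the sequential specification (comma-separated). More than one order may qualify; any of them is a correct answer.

1. #2 put(54), leaving queue <54>
2. #1 take() → 54, leaving queue <>
3. #4 put(78), leaving queue <78>
4. #3 take() → 78, leaving queue <>
5. #5 put(5), leaving queue <5>
6. #6 take() → 5, leaving queue <>
7. #8 take() → empty, leaving queue <>
8. #7 put(2), leaving queue <2>
9. #9 take() → 2, leaving queue <>

#2, #1, #4, #3, #5, #6, #8, #7, #9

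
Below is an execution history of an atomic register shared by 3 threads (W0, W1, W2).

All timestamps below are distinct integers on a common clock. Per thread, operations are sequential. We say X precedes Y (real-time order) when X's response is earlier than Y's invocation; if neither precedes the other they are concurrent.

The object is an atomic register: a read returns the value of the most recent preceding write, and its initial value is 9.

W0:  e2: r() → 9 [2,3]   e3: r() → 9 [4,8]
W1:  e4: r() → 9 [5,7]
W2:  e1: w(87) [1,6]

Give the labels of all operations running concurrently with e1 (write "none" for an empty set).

e2, e3, e4

concurrent with e1 ([1,6]): every op whose interval crosses 1..6
e2 [2,3]: concurrent
e3 [4,8]: concurrent
e4 [5,7]: concurrent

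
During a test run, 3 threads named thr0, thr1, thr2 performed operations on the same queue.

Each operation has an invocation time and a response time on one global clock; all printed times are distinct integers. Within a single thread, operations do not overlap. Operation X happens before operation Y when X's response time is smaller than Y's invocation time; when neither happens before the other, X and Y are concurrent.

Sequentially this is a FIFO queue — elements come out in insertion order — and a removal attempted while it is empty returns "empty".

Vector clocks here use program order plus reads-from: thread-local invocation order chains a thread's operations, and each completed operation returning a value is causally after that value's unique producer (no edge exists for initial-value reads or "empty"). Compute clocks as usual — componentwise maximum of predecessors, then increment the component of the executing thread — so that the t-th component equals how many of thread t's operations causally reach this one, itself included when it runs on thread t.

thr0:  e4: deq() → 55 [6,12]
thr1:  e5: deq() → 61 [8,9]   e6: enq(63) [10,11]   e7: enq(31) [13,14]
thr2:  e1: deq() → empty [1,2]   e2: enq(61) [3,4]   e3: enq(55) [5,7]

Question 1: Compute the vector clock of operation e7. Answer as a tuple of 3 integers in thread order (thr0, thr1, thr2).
Answer: (0, 3, 2)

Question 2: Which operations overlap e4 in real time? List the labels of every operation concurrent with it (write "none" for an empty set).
Answer: e3, e5, e6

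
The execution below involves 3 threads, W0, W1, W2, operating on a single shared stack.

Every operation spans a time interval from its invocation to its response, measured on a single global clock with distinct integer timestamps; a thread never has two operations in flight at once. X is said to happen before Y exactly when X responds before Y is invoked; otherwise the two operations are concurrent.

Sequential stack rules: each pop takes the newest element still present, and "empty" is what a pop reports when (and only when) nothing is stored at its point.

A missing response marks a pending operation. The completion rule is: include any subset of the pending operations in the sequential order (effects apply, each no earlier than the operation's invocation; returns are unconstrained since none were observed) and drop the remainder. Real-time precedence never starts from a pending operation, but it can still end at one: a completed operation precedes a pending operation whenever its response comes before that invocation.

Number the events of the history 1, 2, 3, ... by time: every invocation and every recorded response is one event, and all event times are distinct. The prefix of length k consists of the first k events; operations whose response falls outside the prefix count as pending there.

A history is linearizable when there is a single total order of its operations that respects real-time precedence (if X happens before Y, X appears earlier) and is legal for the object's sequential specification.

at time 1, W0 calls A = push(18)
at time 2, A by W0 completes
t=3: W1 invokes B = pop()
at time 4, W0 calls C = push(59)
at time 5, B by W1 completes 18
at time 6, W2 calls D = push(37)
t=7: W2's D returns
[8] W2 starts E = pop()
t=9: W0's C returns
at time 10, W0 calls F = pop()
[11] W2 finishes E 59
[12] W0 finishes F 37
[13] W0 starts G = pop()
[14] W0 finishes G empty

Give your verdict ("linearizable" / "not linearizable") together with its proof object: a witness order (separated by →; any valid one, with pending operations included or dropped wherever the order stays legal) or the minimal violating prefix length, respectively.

1. A push(18), leaving stack <18>
2. B pop() → 18, leaving stack <>
3. C push(59), leaving stack <59>
4. D push(37), leaving stack <59,37>
5. F pop() → 37, leaving stack <59>
6. E pop() → 59, leaving stack <>
7. G pop() → empty, leaving stack <>

linearizable — witness: A → B → C → D → F → E → G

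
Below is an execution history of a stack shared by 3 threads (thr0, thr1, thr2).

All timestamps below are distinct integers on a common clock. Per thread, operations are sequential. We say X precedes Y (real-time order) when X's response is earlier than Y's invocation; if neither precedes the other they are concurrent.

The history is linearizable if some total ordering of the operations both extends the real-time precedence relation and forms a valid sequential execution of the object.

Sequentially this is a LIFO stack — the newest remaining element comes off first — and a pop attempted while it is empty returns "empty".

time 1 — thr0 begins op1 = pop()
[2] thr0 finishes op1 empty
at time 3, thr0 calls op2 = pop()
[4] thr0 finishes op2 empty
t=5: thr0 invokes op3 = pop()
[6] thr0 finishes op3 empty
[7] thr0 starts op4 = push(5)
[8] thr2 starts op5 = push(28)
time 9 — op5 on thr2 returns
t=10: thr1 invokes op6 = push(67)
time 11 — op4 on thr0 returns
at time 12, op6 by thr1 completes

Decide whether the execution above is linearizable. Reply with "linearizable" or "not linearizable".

linearizable

a witness: op1, op2, op3, op4, op5, op6
1. op1 pop() → empty, leaving stack <>
2. op2 pop() → empty, leaving stack <>
3. op3 pop() → empty, leaving stack <>
4. op4 push(5), leaving stack <5>
5. op5 push(28), leaving stack <5,28>
6. op6 push(67), leaving stack <5,28,67>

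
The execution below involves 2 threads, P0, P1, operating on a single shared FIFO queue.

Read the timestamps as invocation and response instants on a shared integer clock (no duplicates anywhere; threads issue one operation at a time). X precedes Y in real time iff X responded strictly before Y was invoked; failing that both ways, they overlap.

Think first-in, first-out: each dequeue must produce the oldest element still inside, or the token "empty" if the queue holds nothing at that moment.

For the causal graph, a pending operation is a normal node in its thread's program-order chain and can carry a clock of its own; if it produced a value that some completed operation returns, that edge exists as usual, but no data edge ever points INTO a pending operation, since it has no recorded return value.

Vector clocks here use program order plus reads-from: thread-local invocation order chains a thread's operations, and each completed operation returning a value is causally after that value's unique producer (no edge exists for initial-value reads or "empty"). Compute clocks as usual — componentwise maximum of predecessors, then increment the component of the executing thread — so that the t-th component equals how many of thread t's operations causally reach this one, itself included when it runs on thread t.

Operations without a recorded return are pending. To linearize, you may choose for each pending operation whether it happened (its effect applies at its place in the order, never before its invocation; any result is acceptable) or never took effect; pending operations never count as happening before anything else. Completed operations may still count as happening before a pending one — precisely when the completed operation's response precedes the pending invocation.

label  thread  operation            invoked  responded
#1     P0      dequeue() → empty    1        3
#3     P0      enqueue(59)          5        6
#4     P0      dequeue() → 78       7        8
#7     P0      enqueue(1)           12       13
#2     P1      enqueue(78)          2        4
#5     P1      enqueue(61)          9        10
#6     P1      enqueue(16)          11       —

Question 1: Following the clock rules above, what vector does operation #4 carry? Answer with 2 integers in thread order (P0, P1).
no predecessors for #2 (invoked 2): P1 increments from zero → (0, 1)
no predecessors for #1 (invoked 1): P0 increments from zero → (1, 0)
#5 (invocation 9): componentwise max over VC(#2)=(0, 1), +1 at P1, giving (0, 2)
#3 (invocation 5): componentwise max over VC(#1)=(1, 0), +1 at P0, giving (2, 0)
#6 (invocation 11): componentwise max over VC(#5)=(0, 2), +1 at P1, giving (0, 3)
#4 (invocation 7): componentwise max over VC(#2)=(0, 1), VC(#3)=(2, 0), +1 at P0, giving (3, 1)
#7 (invocation 12): componentwise max over VC(#4)=(3, 1), +1 at P0, giving (4, 1)
target: VC(#4) = (3, 1)

(3, 1)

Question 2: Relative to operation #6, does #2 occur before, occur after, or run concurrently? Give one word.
#2 spans [2,4], #6 spans [11,…)
resp(#2)=4 < inv(#6)=11

before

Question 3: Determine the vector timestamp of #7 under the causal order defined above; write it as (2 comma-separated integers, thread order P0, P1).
#2, invoked 2, has no incoming edges; only P1's bump applies → (0, 1)
#1, invoked 1, has no incoming edges; only P0's bump applies → (1, 0)
invoked at 9, #5 merges VC(#2)=(0, 1) and bumps P1's slot → (0, 2)
invoked at 5, #3 merges VC(#1)=(1, 0) and bumps P0's slot → (2, 0)
invoked at 11, #6 merges VC(#5)=(0, 2) and bumps P1's slot → (0, 3)
invoked at 7, #4 merges VC(#2)=(0, 1), VC(#3)=(2, 0) and bumps P0's slot → (3, 1)
invoked at 12, #7 merges VC(#4)=(3, 1) and bumps P0's slot → (4, 1)
target: VC(#7) = (4, 1)

(4, 1)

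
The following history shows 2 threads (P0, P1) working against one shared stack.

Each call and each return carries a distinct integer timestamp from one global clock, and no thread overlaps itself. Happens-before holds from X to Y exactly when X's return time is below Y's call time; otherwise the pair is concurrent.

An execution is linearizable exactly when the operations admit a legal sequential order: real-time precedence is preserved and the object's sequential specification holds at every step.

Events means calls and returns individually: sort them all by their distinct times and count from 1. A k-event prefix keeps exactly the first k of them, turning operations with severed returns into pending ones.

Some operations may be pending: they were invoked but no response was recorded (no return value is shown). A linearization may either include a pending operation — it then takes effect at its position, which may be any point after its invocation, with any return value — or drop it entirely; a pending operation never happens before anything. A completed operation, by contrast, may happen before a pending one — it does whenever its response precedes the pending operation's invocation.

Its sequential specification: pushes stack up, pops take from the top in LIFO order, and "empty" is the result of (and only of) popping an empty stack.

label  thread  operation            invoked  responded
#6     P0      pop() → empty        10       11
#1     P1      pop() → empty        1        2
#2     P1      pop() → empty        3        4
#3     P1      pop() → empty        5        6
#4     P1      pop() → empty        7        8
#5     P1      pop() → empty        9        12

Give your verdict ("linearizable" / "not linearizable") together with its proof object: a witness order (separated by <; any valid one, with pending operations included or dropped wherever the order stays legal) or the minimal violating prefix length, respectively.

step 1: #1 pop() → empty — stack <>
step 2: #2 pop() → empty — stack <>
step 3: #3 pop() → empty — stack <>
step 4: #4 pop() → empty — stack <>
step 5: #5 pop() → empty — stack <>
step 6: #6 pop() → empty — stack <>

linearizable — witness: #1 < #2 < #3 < #4 < #5 < #6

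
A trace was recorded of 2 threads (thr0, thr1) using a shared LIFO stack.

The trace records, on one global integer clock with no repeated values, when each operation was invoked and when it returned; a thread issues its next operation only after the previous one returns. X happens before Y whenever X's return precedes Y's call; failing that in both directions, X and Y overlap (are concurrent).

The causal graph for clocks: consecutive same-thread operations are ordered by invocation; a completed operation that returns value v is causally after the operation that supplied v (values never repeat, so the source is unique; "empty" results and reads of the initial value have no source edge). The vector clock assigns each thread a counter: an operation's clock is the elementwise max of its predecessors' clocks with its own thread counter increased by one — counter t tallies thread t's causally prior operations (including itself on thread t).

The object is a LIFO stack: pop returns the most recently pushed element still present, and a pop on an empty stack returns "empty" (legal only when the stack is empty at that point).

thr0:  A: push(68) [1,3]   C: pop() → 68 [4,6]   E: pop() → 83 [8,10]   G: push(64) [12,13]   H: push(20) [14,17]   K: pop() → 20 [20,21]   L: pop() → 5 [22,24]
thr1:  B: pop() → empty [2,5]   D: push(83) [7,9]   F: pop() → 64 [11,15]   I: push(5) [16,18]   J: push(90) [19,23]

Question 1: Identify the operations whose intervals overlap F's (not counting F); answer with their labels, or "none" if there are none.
Answer: G, H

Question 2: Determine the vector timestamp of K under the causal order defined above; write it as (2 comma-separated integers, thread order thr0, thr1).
Answer: (6, 2)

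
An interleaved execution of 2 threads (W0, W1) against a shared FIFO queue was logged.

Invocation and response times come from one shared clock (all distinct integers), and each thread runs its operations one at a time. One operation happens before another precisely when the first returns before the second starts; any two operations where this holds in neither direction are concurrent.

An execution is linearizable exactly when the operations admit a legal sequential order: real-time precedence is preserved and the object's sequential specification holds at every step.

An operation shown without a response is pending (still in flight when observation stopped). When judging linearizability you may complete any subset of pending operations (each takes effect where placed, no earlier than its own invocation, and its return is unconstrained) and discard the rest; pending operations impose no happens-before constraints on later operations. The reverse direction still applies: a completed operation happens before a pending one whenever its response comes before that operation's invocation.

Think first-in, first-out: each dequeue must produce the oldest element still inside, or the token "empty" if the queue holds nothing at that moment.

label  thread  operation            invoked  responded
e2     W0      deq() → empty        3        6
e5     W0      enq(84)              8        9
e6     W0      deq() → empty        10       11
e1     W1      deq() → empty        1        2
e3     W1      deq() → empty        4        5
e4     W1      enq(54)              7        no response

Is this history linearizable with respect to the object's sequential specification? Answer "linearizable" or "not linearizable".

not linearizable

cut after 10 events: linearizable; cut after 11 events (e6 responds, time 11): not linearizable
real-time-consistent orders of the 5 completed operations: 2 — all fail the FIFO queue replay
include/drop combinations of the 1 pending operation (e4) were all tried; none helps
one such order, e1, e2, e3, e5, e6 (pending dropped), breaks at step 5 where e6 deq() → empty is illegal
one such order, e1, e3, e2, e5, e6 (pending dropped), breaks at step 5 where e6 deq() → empty is illegal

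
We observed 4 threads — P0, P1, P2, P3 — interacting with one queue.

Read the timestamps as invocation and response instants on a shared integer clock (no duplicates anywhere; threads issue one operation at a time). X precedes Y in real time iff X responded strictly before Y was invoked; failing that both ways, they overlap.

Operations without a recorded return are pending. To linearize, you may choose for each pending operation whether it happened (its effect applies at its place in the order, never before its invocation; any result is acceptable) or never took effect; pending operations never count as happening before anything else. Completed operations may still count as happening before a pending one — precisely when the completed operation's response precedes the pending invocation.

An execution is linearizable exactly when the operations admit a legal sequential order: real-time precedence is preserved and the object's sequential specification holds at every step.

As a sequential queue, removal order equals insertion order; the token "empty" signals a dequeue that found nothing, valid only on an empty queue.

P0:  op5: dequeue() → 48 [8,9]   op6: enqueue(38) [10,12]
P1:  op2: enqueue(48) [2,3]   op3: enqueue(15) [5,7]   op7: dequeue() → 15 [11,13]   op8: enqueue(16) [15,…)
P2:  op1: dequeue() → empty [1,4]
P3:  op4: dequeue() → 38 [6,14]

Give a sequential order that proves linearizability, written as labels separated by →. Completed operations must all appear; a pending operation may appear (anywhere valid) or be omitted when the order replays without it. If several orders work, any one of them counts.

step 1: op1 dequeue() → empty — queue <>
step 2: op2 enqueue(48) — queue <48>
step 3: op3 enqueue(15) — queue <48,15>
step 4: op5 dequeue() → 48 — queue <15>
step 5: op6 enqueue(38) — queue <15,38>
step 6: op7 dequeue() → 15 — queue <38>
step 7: op4 dequeue() → 38 — queue <>

op1 → op2 → op3 → op5 → op6 → op7 → op4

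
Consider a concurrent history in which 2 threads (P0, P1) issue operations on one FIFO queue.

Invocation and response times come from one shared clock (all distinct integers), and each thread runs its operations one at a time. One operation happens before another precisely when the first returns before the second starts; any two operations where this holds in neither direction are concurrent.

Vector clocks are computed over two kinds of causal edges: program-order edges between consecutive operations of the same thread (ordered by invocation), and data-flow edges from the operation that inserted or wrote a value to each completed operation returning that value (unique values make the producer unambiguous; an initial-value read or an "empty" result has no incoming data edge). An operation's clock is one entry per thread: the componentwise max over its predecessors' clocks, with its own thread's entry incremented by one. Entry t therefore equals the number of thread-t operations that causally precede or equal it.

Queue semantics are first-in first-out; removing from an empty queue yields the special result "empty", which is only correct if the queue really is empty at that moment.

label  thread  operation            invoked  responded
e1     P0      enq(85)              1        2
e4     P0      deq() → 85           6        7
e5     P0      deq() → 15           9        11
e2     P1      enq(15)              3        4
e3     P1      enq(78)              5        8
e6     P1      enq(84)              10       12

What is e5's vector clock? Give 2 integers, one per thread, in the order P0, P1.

(3, 1)

e2 (invocation 3): nothing precedes it; P1's component alone gives (0, 1)
e1 (invocation 1): nothing precedes it; P0's component alone gives (1, 0)
VC(e3, invoked at 5): max of VC(e2)=(0, 1), then +1 on thread P1 → (0, 2)
VC(e4, invoked at 6): max of VC(e1)=(1, 0), then +1 on thread P0 → (2, 0)
VC(e6, invoked at 10): max of VC(e3)=(0, 2), then +1 on thread P1 → (0, 3)
VC(e5, invoked at 9): max of VC(e2)=(0, 1), VC(e4)=(2, 0), then +1 on thread P0 → (3, 1)
target: VC(e5) = (3, 1)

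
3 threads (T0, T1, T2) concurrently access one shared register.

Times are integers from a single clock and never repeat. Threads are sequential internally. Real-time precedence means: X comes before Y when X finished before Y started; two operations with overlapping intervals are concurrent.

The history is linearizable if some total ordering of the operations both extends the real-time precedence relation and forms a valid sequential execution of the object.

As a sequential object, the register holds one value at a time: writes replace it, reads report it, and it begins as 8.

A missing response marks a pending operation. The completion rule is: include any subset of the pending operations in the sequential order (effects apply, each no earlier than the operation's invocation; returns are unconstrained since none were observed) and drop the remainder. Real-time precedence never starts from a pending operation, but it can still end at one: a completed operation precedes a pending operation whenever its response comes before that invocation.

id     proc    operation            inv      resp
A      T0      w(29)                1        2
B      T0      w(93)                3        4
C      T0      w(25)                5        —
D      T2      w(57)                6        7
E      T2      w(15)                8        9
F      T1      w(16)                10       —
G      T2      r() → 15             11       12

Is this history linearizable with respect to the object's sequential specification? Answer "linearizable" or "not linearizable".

one valid linearization: A, B, C, D, E, G
step 1: A w(29) — value 29
step 2: B w(93) — value 93
step 3: C w(25) (pending, included) — value 25
step 4: D w(57) — value 57
step 5: E w(15) — value 15
step 6: G r() → 15 — value 15

linearizable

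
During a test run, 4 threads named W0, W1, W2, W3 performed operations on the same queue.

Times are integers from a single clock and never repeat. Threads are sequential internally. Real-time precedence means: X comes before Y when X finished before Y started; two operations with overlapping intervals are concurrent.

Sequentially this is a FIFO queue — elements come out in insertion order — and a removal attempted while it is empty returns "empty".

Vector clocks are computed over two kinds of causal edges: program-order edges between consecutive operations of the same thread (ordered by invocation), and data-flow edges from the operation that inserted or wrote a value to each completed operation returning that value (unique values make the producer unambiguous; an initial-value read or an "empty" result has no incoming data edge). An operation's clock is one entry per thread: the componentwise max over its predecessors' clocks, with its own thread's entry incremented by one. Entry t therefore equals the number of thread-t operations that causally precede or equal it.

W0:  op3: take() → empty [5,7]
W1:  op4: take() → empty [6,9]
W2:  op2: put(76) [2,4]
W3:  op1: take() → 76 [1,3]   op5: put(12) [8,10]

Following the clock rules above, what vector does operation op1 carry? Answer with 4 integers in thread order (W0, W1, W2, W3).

no predecessors for op2 (invoked 2): W2 increments from zero → (0, 0, 1, 0)
no predecessors for op4 (invoked 6): W1 increments from zero → (0, 1, 0, 0)
no predecessors for op3 (invoked 5): W0 increments from zero → (1, 0, 0, 0)
invoked at 1, op1 merges VC(op2)=(0, 0, 1, 0) and bumps W3's slot → (0, 0, 1, 1)
invoked at 8, op5 merges VC(op1)=(0, 0, 1, 1) and bumps W3's slot → (0, 0, 1, 2)
target: VC(op1) = (0, 0, 1, 1)

(0, 0, 1, 1)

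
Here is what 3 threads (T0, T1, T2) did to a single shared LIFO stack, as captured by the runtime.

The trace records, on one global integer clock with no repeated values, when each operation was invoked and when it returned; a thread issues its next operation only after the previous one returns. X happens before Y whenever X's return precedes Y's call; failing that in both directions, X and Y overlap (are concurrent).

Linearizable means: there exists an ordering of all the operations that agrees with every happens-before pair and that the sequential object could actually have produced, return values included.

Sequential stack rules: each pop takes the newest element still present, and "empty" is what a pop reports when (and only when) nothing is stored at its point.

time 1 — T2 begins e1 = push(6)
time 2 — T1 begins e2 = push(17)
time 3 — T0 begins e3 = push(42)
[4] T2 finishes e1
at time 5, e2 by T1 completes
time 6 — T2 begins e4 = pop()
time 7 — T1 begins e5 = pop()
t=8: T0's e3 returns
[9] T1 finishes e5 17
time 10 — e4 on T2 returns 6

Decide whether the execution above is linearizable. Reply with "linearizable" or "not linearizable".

a witness: e1, e2, e5, e4, e3
step 1: e1 push(6) — stack <6>
step 2: e2 push(17) — stack <6,17>
step 3: e5 pop() → 17 — stack <6>
step 4: e4 pop() → 6 — stack <>
step 5: e3 push(42) — stack <42>

linearizable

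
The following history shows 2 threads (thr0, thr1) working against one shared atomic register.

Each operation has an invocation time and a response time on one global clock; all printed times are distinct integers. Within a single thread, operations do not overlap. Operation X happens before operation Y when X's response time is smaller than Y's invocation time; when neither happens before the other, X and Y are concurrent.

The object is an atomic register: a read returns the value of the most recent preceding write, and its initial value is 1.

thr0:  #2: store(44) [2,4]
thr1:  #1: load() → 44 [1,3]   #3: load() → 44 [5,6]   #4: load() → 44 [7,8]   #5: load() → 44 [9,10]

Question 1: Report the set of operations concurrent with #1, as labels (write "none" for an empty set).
#2

#1 spans [1,3]: anything still running between times 1 and 3 counts as concurrent
#2 [2,4]: concurrent
#3 [5,6]: after
#4 [7,8]: after
#5 [9,10]: after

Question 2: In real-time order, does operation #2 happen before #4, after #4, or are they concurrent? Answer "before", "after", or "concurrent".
before

#2 spans [2,4], #4 spans [7,8]
resp(#2)=4 < inv(#4)=7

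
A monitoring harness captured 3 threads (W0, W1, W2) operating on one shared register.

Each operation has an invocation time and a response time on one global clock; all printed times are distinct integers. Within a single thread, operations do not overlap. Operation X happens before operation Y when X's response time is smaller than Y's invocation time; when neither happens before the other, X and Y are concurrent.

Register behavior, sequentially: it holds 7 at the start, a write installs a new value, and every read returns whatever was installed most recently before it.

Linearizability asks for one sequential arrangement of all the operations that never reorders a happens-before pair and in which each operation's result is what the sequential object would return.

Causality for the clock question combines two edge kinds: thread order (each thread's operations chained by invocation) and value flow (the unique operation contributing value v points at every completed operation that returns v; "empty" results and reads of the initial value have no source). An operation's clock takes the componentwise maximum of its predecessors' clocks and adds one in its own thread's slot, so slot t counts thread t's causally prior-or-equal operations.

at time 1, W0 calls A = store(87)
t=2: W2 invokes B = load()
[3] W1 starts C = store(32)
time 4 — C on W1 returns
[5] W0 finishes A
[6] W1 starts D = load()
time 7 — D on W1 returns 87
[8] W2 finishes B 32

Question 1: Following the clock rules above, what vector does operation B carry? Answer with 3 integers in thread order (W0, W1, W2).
Answer: (0, 1, 1)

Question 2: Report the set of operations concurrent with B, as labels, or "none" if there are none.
Answer: A, C, D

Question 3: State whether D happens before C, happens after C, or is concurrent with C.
Answer: after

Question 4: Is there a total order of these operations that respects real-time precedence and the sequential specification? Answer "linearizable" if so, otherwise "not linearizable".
linearizable

a witness: C, B, A, D
1. C store(32), leaving value 32
2. B load() → 32, leaving value 32
3. A store(87), leaving value 87
4. D load() → 87, leaving value 87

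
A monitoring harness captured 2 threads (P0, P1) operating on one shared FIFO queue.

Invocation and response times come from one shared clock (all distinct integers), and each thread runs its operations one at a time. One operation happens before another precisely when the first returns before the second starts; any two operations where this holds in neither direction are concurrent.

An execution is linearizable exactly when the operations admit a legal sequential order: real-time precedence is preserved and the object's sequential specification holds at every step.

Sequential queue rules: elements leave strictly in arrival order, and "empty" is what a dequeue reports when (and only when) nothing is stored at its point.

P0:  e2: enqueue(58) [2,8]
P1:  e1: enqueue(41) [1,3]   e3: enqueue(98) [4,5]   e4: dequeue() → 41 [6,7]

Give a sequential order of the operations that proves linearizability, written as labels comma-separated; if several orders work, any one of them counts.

e1, e2, e3, e4

step 1: e1 enqueue(41) — queue <41>
step 2: e2 enqueue(58) — queue <41,58>
step 3: e3 enqueue(98) — queue <41,58,98>
step 4: e4 dequeue() → 41 — queue <58,98>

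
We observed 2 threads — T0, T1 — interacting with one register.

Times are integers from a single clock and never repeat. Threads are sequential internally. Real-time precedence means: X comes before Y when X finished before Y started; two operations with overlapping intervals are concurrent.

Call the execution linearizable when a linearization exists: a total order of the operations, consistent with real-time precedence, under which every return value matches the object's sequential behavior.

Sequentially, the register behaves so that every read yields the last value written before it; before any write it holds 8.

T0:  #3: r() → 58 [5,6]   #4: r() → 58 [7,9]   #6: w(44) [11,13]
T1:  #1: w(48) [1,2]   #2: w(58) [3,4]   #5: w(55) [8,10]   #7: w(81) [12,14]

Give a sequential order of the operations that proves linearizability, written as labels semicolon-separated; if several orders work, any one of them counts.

#1; #2; #3; #4; #5; #6; #7

1. #1 w(48), leaving value 48
2. #2 w(58), leaving value 58
3. #3 r() → 58, leaving value 58
4. #4 r() → 58, leaving value 58
5. #5 w(55), leaving value 55
6. #6 w(44), leaving value 44
7. #7 w(81), leaving value 81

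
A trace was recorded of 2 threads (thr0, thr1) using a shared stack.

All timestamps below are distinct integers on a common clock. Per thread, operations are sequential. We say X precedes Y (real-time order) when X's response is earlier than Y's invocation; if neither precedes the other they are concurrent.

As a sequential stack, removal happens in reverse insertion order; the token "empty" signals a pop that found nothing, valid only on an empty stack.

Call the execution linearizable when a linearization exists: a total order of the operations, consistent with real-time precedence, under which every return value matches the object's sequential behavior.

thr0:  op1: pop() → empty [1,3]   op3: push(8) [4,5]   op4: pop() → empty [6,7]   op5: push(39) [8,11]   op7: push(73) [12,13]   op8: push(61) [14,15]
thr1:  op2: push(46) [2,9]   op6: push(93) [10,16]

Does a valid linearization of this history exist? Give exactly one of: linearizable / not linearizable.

through event 6 a valid linearization exists; event 7 (op4 responding at time 7) ends that
a single order respects real time; the 3 completed stack operations fail replay along it
completion choices over the 1 pending operation (op2) were checked; none helps
take op1, op3, op4 (pending dropped): step 3 already fails, because op4 pop() → empty cannot occur there

not linearizable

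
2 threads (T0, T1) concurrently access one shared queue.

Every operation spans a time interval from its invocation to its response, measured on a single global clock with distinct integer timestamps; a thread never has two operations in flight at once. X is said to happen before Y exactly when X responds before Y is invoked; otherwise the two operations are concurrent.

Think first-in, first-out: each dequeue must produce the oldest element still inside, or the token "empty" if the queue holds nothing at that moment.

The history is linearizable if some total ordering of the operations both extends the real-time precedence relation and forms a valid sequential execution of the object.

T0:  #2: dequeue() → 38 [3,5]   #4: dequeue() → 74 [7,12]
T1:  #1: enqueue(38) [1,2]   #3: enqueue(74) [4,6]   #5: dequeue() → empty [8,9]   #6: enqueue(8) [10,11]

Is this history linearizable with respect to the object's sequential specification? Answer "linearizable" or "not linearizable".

a witness: #1, #2, #3, #4, #5, #6
1. #1 enqueue(38), leaving queue <38>
2. #2 dequeue() → 38, leaving queue <>
3. #3 enqueue(74), leaving queue <74>
4. #4 dequeue() → 74, leaving queue <>
5. #5 dequeue() → empty, leaving queue <>
6. #6 enqueue(8), leaving queue <8>

linearizable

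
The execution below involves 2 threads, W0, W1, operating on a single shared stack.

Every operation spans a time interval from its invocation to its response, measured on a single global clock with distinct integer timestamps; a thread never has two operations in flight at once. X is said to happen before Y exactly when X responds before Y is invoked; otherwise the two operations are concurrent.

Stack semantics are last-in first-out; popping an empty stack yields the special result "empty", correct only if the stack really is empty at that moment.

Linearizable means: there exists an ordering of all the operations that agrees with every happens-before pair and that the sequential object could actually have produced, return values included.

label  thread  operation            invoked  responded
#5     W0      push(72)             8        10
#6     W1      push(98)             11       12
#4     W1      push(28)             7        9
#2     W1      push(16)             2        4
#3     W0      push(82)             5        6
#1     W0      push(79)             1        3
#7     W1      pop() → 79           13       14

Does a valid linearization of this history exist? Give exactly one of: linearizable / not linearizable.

events 1..13 are fine; event 14 — the response of #7 at time 14 — makes the prefix non-linearizable
no legal order exists: 4 real-time-consistent candidates over 7 completed stack operations, all rejected
sample order #1, #2, #3, #4, #5, #6, #7 stalls at step 7 — #7 pop() → 79 has no legal effect
sample order #1, #2, #3, #5, #4, #6, #7 stalls at step 7 — #7 pop() → 79 has no legal effect

not linearizable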